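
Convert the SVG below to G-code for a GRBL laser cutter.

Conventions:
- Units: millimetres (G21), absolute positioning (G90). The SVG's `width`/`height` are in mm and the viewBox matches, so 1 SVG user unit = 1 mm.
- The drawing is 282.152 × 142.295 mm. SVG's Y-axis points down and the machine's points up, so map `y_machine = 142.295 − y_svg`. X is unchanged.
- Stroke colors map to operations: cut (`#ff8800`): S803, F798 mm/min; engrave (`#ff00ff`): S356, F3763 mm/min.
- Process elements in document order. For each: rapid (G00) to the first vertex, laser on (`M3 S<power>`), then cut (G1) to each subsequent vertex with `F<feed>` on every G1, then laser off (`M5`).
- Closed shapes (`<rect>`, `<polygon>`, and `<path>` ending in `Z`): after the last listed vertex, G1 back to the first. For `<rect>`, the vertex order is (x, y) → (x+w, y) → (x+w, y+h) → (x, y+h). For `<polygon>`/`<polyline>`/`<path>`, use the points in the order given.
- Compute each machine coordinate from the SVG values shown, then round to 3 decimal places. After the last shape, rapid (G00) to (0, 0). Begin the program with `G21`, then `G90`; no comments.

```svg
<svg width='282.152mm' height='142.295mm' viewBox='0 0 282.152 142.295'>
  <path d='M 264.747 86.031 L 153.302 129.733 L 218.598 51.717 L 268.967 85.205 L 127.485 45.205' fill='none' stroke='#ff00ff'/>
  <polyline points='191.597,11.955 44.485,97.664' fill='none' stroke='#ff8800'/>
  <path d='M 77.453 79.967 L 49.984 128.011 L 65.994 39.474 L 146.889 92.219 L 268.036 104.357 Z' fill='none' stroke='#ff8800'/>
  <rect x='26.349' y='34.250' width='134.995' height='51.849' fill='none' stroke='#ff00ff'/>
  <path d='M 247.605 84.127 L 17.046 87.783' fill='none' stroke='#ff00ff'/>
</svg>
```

Since the viewBox matches the mm dimensions, user units are millimetres directly. The only transform is the Y-flip y_m = 142.295 − y_svg.

Shape 1 is a open polyline drawn with `<path>`. Its stroke #ff00ff means engrave at S356, F3763. After flipping Y the toolpath is (264.747,56.264) → (153.302,12.562) → (218.598,90.578) → (268.967,57.090) → (127.485,97.090).

Shape 2 is a line segment drawn with `<polyline>`. Its stroke #ff8800 means cut at S803, F798. After flipping Y the toolpath is (191.597,130.340) → (44.485,44.631).

Shape 3 is a closed polygon drawn with `<path>`. Its stroke #ff8800 means cut at S803, F798. After flipping Y the toolpath is (77.453,62.328) → (49.984,14.284) → (65.994,102.821) → (146.889,50.076) → (268.036,37.938) → (77.453,62.328), returning to the start.

Shape 4 is a rectangle drawn with `<rect>`. Its stroke #ff00ff means engrave at S356, F3763. After flipping Y the toolpath is (26.349,108.045) → (161.344,108.045) → (161.344,56.196) → (26.349,56.196) → (26.349,108.045), returning to the start.

Shape 5 is a line segment drawn with `<path>`. Its stroke #ff00ff means engrave at S356, F3763. After flipping Y the toolpath is (247.605,58.168) → (17.046,54.512).

G21
G90
G00 X264.747 Y56.264
M3 S356
G1 X153.302 Y12.562 F3763
G1 X218.598 Y90.578 F3763
G1 X268.967 Y57.090 F3763
G1 X127.485 Y97.090 F3763
M5
G00 X191.597 Y130.340
M3 S803
G1 X44.485 Y44.631 F798
M5
G00 X77.453 Y62.328
M3 S803
G1 X49.984 Y14.284 F798
G1 X65.994 Y102.821 F798
G1 X146.889 Y50.076 F798
G1 X268.036 Y37.938 F798
G1 X77.453 Y62.328 F798
M5
G00 X26.349 Y108.045
M3 S356
G1 X161.344 Y108.045 F3763
G1 X161.344 Y56.196 F3763
G1 X26.349 Y56.196 F3763
G1 X26.349 Y108.045 F3763
M5
G00 X247.605 Y58.168
M3 S356
G1 X17.046 Y54.512 F3763
M5
G00 X0.000 Y0.000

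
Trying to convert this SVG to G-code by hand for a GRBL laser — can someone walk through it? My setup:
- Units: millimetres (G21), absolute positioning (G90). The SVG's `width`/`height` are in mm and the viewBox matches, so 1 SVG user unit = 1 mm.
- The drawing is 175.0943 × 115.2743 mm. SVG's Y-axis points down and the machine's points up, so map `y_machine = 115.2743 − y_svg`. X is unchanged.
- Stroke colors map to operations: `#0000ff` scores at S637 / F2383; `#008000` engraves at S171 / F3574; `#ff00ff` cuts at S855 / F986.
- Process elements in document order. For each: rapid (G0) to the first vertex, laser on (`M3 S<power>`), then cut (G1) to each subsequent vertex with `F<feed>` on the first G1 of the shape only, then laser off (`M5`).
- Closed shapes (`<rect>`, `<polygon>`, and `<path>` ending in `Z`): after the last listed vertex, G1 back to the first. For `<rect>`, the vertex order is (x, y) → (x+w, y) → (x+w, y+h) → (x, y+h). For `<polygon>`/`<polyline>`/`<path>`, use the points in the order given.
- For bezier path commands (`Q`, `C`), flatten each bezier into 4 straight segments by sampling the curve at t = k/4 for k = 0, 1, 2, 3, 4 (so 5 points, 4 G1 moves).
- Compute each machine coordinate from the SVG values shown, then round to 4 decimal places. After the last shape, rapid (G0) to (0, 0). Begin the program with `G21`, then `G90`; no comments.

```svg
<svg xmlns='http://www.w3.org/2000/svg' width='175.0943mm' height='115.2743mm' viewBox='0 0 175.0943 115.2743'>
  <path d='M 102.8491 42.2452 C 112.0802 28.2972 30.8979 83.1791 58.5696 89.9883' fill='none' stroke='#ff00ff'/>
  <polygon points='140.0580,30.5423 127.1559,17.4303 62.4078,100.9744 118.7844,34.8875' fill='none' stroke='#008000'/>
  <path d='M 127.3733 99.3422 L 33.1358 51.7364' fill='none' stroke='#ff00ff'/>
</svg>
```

Since the viewBox matches the mm dimensions, user units are millimetres directly. The only transform is the Y-flip y_m = 115.2743 − y_svg.

Shape 1 is a cubic bezier drawn with `<path>`. Its stroke #ff00ff means cut at S855, F986. After flipping Y the toolpath is (102.8491,73.0291) → (95.9335,72.4111) → (73.7941,56.9415) → (55.1124,37.5799) → (58.5696,25.2860).

Shape 2 is a closed polygon drawn with `<polygon>`. Its stroke #008000 means engrave at S171, F3574. After flipping Y the toolpath is (140.0580,84.7320) → (127.1559,97.8440) → (62.4078,14.2999) → (118.7844,80.3868) → (140.0580,84.7320), returning to the start.

Shape 3 is a line segment drawn with `<path>`. Its stroke #ff00ff means cut at S855, F986. After flipping Y the toolpath is (127.3733,15.9321) → (33.1358,63.5379).

G21
G90
G0 X102.8491 Y73.0291
M3 S855
G1 X95.9335 Y72.4111 F986
G1 X73.7941 Y56.9415
G1 X55.1124 Y37.5799
G1 X58.5696 Y25.2860
M5
G0 X140.0580 Y84.7320
M3 S171
G1 X127.1559 Y97.8440 F3574
G1 X62.4078 Y14.2999
G1 X118.7844 Y80.3868
G1 X140.0580 Y84.7320
M5
G0 X127.3733 Y15.9321
M3 S855
G1 X33.1358 Y63.5379 F986
M5
G0 X0.0000 Y0.0000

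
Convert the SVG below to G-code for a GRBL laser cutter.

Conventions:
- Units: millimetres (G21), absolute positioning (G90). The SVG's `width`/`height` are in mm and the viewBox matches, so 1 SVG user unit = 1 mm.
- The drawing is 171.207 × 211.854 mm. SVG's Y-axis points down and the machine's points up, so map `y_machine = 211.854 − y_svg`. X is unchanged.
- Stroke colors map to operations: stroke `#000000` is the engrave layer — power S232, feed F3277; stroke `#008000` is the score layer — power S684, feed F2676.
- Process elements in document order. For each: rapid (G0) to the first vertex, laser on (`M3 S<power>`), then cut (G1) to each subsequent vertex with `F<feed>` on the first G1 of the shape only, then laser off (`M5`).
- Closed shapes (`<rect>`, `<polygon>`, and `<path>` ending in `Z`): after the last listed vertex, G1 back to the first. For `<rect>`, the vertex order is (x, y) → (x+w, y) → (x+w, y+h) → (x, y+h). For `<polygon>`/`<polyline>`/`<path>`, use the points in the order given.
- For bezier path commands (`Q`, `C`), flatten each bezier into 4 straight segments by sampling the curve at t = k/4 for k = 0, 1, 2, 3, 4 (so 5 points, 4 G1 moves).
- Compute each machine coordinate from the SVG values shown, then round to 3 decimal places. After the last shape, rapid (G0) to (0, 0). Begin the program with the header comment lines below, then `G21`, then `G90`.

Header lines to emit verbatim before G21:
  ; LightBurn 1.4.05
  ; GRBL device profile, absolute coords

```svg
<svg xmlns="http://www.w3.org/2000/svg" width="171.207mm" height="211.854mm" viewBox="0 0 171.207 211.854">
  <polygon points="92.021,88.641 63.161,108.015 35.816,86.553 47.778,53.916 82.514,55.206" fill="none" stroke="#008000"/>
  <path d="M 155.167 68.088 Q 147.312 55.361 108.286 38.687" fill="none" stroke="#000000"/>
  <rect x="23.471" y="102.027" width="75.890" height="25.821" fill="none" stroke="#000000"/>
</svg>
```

; LightBurn 1.4.05
; GRBL device profile, absolute coords
G21
G90
G0 X92.021 Y123.213
M3 S684
G1 X63.161 Y103.839 F2676
G1 X35.816 Y125.301
G1 X47.778 Y157.938
G1 X82.514 Y156.648
G1 X92.021 Y123.213
M5
G0 X155.167 Y143.766
M3 S232
G1 X149.291 Y150.376 F3277
G1 X139.519 Y157.480
G1 X125.851 Y165.077
G1 X108.286 Y173.167
M5
G0 X23.471 Y109.827
M3 S232
G1 X99.361 Y109.827 F3277
G1 X99.361 Y84.006
G1 X23.471 Y84.006
G1 X23.471 Y109.827
M5
G0 X0.000 Y0.000

1 u = 1 mm; y_m = 211.854 − y.

[1] `<polygon>` regular polygon, #008000→score S684 F2676: (92.021,123.213) → (63.161,103.839) → (35.816,125.301) → (47.778,157.938) → (82.514,156.648) → (92.021,123.213) (closed)

[2] `<path>` quadratic bezier, #000000→engrave S232 F3277: (155.167,143.766) → (149.291,150.376) → (139.519,157.480) → (125.851,165.077) → (108.286,173.167)

[3] `<rect>` rectangle, #000000→engrave S232 F3277: (23.471,109.827) → (99.361,109.827) → (99.361,84.006) → (23.471,84.006) → (23.471,109.827) (closed)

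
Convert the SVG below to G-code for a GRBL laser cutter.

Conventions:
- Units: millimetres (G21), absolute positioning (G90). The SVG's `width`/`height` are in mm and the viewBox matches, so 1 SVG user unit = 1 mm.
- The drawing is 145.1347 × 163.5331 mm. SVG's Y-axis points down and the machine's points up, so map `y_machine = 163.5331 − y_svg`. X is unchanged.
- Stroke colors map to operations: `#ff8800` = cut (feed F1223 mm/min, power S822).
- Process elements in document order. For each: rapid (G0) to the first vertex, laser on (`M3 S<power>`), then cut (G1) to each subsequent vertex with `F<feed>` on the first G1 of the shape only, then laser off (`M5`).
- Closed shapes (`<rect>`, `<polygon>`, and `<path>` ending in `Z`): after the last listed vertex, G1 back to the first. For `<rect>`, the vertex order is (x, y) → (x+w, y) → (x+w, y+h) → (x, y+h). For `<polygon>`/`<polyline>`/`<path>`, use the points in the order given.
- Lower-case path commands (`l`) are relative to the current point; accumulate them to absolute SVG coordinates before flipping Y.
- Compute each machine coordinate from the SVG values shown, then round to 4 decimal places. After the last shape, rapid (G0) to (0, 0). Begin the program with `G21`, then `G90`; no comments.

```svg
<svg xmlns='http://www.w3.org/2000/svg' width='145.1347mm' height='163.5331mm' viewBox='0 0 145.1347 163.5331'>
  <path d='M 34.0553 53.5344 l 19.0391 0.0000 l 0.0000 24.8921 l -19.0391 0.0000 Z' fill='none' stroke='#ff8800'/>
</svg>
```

viewBox `0 0 145.1347 163.5331` with mm width/height → 1 unit = 1 mm. Flip: y_m = 163.5331 − y_svg.

**Shape 1** — `<path>` rectangle, stroke `#ff8800` → cut (S822, F1223). Machine vertices: (34.0553,109.9987) → (53.0944,109.9987) → (53.0944,85.1066) → (34.0553,85.1066) → (34.0553,109.9987). Closed: final G1 returns to the first vertex.

G21
G90
G0 X34.0553 Y109.9987
M3 S822
G1 X53.0944 Y109.9987 F1223
G1 X53.0944 Y85.1066
G1 X34.0553 Y85.1066
G1 X34.0553 Y109.9987
M5
G0 X0.0000 Y0.0000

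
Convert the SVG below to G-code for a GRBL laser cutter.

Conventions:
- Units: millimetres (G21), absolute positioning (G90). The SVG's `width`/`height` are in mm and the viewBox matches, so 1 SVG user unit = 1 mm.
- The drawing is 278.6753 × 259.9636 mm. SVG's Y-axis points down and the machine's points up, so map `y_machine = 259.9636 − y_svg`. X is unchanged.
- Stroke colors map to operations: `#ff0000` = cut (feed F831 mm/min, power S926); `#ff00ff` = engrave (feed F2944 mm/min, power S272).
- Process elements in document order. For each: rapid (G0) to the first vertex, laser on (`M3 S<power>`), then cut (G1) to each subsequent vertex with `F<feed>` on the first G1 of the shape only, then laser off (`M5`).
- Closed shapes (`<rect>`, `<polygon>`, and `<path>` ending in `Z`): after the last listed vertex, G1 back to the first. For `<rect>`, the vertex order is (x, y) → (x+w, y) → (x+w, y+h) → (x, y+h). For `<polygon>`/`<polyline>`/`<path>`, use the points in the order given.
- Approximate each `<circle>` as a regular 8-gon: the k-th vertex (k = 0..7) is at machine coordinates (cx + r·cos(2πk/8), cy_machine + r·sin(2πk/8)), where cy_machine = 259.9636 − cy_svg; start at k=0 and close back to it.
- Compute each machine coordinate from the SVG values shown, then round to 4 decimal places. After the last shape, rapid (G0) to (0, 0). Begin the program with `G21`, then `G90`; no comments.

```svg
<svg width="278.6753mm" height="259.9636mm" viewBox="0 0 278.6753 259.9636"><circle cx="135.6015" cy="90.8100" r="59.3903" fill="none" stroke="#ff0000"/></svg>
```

G21
G90
G0 X194.9918 Y169.1536
M3 S926
G1 X177.5968 Y211.1489 F831
G1 X135.6015 Y228.5439
G1 X93.6062 Y211.1489
G1 X76.2112 Y169.1536
G1 X93.6062 Y127.1583
G1 X135.6015 Y109.7633
G1 X177.5968 Y127.1583
G1 X194.9918 Y169.1536
M5
G0 X0.0000 Y0.0000

Since the viewBox matches the mm dimensions, user units are millimetres directly. The only transform is the Y-flip y_m = 259.9636 − y_svg.

Shape 1 is a circle drawn with `<circle>`. Its stroke #ff0000 means cut at S926, F831. After flipping Y the toolpath is (194.9918,169.1536) → (177.5968,211.1489) → (135.6015,228.5439) → (93.6062,211.1489) → (76.2112,169.1536) → (93.6062,127.1583) → (135.6015,109.7633) → (177.5968,127.1583) → (194.9918,169.1536), returning to the start.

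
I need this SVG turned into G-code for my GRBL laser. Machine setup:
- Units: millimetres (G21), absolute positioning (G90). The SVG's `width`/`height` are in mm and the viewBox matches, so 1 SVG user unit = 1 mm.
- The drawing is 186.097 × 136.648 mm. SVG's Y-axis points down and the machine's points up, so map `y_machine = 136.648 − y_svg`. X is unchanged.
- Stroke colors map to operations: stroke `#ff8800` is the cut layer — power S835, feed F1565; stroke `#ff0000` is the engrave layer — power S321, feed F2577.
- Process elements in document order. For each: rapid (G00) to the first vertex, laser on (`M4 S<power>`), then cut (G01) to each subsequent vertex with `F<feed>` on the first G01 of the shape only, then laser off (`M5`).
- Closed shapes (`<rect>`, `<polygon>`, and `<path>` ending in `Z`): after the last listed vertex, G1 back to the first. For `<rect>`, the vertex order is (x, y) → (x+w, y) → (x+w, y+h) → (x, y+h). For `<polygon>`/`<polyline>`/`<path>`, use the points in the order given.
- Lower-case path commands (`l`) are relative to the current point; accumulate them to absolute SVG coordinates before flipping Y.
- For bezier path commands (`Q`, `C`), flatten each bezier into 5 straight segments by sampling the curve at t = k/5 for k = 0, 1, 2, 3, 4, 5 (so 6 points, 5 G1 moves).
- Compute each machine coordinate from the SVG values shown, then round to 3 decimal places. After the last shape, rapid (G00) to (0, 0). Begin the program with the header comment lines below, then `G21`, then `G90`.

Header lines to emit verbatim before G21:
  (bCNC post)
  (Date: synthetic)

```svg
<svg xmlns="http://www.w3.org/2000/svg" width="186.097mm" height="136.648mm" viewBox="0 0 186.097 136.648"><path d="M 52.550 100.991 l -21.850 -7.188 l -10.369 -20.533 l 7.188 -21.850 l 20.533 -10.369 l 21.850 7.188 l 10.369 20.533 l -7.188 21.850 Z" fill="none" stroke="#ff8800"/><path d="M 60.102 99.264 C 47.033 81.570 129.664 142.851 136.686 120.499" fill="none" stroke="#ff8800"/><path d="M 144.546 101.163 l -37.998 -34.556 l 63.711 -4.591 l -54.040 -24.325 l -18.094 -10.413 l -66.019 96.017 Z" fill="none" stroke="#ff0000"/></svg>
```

viewBox `0 0 186.097 136.648` with mm width/height → 1 unit = 1 mm. Flip: y_m = 136.648 − y_svg.

**Shape 1** — `<path>` regular polygon, stroke `#ff8800` → cut (S835, F1565). Machine vertices: (52.550,35.657) → (30.700,42.845) → (20.331,63.378) → (27.519,85.228) → (48.052,95.597) → (69.902,88.409) → (80.271,67.876) → (73.083,46.026) → (52.550,35.657). Closed: final G1 returns to the first vertex.

**Shape 2** — `<path>` cubic bezier, stroke `#ff8800` → cut (S835, F1565). Control points (SVG): P0=(60.102,99.264), P1=(47.033,81.570), P2=(129.664,142.851), P3=(136.686,120.499); sampled at t=k/5. Machine vertices: (60.102,37.384) → (62.374,39.824) → (79.391,31.116) → (102.931,19.064) → (124.770,11.473) → (136.686,16.149). Open path.

**Shape 3** — `<path>` closed polygon, stroke `#ff0000` → engrave (S321, F2577). Machine vertices: (144.546,35.485) → (106.548,70.041) → (170.259,74.632) → (116.219,98.957) → (98.125,109.370) → (32.106,13.353) → (144.546,35.485). Closed: final G1 returns to the first vertex.

(bCNC post)
(Date: synthetic)
G21
G90
G00 X52.550 Y35.657
M4 S835
G01 X30.700 Y42.845 F1565
G01 X20.331 Y63.378
G01 X27.519 Y85.228
G01 X48.052 Y95.597
G01 X69.902 Y88.409
G01 X80.271 Y67.876
G01 X73.083 Y46.026
G01 X52.550 Y35.657
M5
G00 X60.102 Y37.384
M4 S835
G01 X62.374 Y39.824 F1565
G01 X79.391 Y31.116
G01 X102.931 Y19.064
G01 X124.770 Y11.473
G01 X136.686 Y16.149
M5
G00 X144.546 Y35.485
M4 S321
G01 X106.548 Y70.041 F2577
G01 X170.259 Y74.632
G01 X116.219 Y98.957
G01 X98.125 Y109.370
G01 X32.106 Y13.353
G01 X144.546 Y35.485
M5
G00 X0.000 Y0.000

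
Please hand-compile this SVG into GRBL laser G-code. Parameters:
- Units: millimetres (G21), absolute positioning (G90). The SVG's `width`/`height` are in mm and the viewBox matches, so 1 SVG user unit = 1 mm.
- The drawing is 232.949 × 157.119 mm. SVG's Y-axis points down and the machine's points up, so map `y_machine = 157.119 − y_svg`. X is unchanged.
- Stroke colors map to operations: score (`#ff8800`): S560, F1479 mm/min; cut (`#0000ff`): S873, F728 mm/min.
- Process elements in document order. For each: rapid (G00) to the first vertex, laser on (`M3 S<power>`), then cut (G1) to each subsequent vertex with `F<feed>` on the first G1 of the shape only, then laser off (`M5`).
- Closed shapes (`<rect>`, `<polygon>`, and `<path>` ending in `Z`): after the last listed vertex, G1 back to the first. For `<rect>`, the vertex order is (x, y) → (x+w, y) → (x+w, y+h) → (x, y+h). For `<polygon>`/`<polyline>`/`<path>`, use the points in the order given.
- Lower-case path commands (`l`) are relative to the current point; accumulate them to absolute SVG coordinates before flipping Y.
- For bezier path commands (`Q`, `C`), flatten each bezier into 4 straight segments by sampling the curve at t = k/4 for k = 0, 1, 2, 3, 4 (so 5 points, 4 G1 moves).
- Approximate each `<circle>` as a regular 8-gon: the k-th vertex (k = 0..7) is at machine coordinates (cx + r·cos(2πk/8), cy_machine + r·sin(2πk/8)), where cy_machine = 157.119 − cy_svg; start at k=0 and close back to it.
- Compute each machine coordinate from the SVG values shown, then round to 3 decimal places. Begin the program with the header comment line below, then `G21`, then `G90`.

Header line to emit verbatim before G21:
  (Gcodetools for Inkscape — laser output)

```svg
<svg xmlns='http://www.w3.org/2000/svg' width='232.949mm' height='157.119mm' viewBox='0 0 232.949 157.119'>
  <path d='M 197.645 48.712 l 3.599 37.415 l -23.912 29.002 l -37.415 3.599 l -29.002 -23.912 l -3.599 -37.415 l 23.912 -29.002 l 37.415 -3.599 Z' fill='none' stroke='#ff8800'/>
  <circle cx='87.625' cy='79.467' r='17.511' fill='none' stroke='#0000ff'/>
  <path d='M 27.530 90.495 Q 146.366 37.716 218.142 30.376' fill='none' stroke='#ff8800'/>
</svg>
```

(Gcodetools for Inkscape — laser output)
G21
G90
G00 X197.645 Y108.407
M3 S560
G1 X201.244 Y70.992 F1479
G1 X177.332 Y41.990
G1 X139.917 Y38.391
G1 X110.915 Y62.303
G1 X107.316 Y99.718
G1 X131.228 Y128.720
G1 X168.643 Y132.319
G1 X197.645 Y108.407
M5
G00 X105.136 Y77.652
M3 S873
G1 X100.007 Y90.034 F728
G1 X87.625 Y95.163
G1 X75.243 Y90.034
G1 X70.114 Y77.652
G1 X75.243 Y65.270
G1 X87.625 Y60.141
G1 X100.007 Y65.270
G1 X105.136 Y77.652
M5
G00 X27.530 Y66.624
M3 S560
G1 X84.007 Y90.174 F1479
G1 X134.601 Y108.043
G1 X179.313 Y120.233
G1 X218.142 Y126.743
M5

viewBox `0 0 232.949 157.119` with mm width/height → 1 unit = 1 mm. Flip: y_m = 157.119 − y_svg.

**Shape 1** — `<path>` regular polygon, stroke `#ff8800` → score (S560, F1479). Machine vertices: (197.645,108.407) → (201.244,70.992) → (177.332,41.990) → (139.917,38.391) → (110.915,62.303) → (107.316,99.718) → (131.228,128.720) → (168.643,132.319) → (197.645,108.407). Closed: final G1 returns to the first vertex.

**Shape 2** — `<circle>` circle, stroke `#0000ff` → cut (S873, F728). Machine vertices: (105.136,77.652) → (100.007,90.034) → (87.625,95.163) → (75.243,90.034) → (70.114,77.652) → (75.243,65.270) → (87.625,60.141) → (100.007,65.270) → (105.136,77.652). Closed: final G1 returns to the first vertex.

**Shape 3** — `<path>` quadratic bezier, stroke `#ff8800` → score (S560, F1479). Control points (SVG): P0=(27.530,90.495), P1=(146.366,37.716), P2=(218.142,30.376); sampled at t=k/4. Machine vertices: (27.530,66.624) → (84.007,90.174) → (134.601,108.043) → (179.313,120.233) → (218.142,126.743). Open path.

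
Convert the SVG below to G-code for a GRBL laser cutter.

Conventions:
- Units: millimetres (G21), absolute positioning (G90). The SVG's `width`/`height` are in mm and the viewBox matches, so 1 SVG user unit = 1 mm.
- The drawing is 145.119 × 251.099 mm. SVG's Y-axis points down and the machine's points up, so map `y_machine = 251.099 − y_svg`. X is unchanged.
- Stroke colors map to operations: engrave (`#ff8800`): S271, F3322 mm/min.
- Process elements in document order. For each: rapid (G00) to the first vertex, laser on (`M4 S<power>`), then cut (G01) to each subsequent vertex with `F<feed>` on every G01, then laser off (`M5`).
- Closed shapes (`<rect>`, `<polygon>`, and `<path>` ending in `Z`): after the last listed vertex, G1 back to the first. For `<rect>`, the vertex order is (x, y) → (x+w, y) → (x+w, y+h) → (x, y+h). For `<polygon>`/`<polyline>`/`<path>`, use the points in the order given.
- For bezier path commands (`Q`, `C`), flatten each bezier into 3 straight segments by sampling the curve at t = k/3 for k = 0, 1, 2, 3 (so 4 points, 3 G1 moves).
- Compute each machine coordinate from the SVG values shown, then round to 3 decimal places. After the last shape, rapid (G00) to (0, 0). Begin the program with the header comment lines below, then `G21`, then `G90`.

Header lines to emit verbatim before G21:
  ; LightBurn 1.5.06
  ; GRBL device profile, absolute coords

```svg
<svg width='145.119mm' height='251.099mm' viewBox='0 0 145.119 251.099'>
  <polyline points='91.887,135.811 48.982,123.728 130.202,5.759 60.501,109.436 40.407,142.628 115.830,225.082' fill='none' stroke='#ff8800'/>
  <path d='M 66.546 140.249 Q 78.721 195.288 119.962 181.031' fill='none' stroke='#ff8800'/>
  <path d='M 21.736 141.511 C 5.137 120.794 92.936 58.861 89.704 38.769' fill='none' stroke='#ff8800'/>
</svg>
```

; LightBurn 1.5.06
; GRBL device profile, absolute coords
G21
G90
G00 X91.887 Y115.288
M4 S271
G01 X48.982 Y127.371 F3322
G01 X130.202 Y245.340 F3322
G01 X60.501 Y141.663 F3322
G01 X40.407 Y108.471 F3322
G01 X115.830 Y26.017 F3322
M5
G00 X66.546 Y110.850
M4 S271
G01 X77.892 Y81.857 F3322
G01 X95.698 Y68.263 F3322
G01 X119.962 Y70.068 F3322
M5
G00 X21.736 Y109.588
M4 S271
G01 X32.698 Y140.967 F3322
G01 X69.830 Y181.367 F3322
G01 X89.704 Y212.330 F3322
M5
G00 X0.000 Y0.000

Since the viewBox matches the mm dimensions, user units are millimetres directly. The only transform is the Y-flip y_m = 251.099 − y_svg.

Shape 1 is a open polyline drawn with `<polyline>`. Its stroke #ff8800 means engrave at S271, F3322. After flipping Y the toolpath is (91.887,115.288) → (48.982,127.371) → (130.202,245.340) → (60.501,141.663) → (40.407,108.471) → (115.830,26.017).

Shape 2 is a quadratic bezier drawn with `<path>`. Its stroke #ff8800 means engrave at S271, F3322. After flipping Y the toolpath is (66.546,110.850) → (77.892,81.857) → (95.698,68.263) → (119.962,70.068).

Shape 3 is a cubic bezier drawn with `<path>`. Its stroke #ff8800 means engrave at S271, F3322. After flipping Y the toolpath is (21.736,109.588) → (32.698,140.967) → (69.830,181.367) → (89.704,212.330).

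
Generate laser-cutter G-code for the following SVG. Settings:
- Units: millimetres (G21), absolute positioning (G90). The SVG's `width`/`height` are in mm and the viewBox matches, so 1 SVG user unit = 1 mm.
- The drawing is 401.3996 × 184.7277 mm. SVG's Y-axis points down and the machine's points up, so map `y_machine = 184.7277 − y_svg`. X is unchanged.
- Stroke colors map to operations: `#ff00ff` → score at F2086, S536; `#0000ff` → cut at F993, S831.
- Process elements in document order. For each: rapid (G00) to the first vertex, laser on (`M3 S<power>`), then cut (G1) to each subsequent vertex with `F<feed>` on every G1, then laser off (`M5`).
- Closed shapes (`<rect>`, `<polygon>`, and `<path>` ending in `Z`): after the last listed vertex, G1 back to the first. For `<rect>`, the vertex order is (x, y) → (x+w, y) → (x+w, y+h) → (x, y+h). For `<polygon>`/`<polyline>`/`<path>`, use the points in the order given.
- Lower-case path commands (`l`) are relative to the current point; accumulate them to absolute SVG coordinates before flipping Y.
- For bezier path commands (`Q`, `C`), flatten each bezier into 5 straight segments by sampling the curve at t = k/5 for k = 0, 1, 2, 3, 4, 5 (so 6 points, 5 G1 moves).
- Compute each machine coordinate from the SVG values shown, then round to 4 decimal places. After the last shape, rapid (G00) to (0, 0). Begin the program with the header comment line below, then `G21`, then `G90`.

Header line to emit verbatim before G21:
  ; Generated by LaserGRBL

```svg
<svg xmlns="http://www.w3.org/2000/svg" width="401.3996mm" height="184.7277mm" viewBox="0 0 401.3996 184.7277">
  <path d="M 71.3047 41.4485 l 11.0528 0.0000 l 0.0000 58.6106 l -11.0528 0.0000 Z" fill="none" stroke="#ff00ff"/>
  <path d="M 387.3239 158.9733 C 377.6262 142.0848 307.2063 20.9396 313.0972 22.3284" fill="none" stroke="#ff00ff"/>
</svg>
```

; Generated by LaserGRBL
G21
G90
G00 X71.3047 Y143.2792
M3 S536
G1 X82.3575 Y143.2792 F2086
G1 X82.3575 Y84.6686 F2086
G1 X71.3047 Y84.6686 F2086
G1 X71.3047 Y143.2792 F2086
M5
G00 X387.3239 Y25.7544
M3 S536
G1 X375.3149 Y46.5840 F2086
G1 X355.3101 Y81.5492 F2086
G1 X333.8872 Y119.7641 F2086
G1 X317.6237 Y150.3428 F2086
G1 X313.0972 Y162.3993 F2086
M5
G00 X0.0000 Y0.0000

Since the viewBox matches the mm dimensions, user units are millimetres directly. The only transform is the Y-flip y_m = 184.7277 − y_svg.

Shape 1 is a rectangle drawn with `<path>`. Its stroke #ff00ff means score at S536, F2086. After flipping Y the toolpath is (71.3047,143.2792) → (82.3575,143.2792) → (82.3575,84.6686) → (71.3047,84.6686) → (71.3047,143.2792), returning to the start.

Shape 2 is a cubic bezier drawn with `<path>`. Its stroke #ff00ff means score at S536, F2086. After flipping Y the toolpath is (387.3239,25.7544) → (375.3149,46.5840) → (355.3101,81.5492) → (333.8872,119.7641) → (317.6237,150.3428) → (313.0972,162.3993).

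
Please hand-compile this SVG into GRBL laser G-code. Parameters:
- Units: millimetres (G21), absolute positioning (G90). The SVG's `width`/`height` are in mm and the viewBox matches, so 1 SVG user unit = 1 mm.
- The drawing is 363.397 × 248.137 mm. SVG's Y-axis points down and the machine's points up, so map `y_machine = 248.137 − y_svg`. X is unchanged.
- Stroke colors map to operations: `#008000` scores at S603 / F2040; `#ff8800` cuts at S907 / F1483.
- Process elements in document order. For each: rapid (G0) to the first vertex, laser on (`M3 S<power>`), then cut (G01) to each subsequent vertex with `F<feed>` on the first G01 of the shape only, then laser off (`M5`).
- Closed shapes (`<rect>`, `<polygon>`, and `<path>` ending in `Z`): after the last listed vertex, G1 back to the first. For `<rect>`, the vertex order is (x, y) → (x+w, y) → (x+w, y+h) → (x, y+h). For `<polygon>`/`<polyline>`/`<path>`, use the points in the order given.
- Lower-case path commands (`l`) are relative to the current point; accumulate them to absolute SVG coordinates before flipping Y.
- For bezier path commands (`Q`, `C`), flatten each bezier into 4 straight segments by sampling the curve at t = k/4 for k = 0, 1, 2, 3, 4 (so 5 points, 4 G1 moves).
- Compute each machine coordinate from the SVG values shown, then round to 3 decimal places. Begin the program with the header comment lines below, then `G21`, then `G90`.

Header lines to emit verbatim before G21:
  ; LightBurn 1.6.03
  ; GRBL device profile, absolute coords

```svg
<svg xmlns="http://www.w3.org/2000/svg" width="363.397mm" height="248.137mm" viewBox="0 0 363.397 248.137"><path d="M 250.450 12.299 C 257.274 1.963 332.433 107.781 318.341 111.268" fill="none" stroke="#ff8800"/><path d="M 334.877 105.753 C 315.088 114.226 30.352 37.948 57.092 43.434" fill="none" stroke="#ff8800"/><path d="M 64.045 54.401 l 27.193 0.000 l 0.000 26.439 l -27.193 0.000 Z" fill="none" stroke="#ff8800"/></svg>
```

; LightBurn 1.6.03
; GRBL device profile, absolute coords
G21
G90
G0 X250.450 Y235.838
M3 S907
G01 X265.919 Y225.225 F1483
G01 X292.239 Y191.537
G01 X314.638 Y155.257
G01 X318.341 Y136.869
M5
G0 X334.877 Y142.384
M3 S907
G01 X279.364 Y149.318 F1483
G01 X178.536 Y172.423
G01 X86.432 Y196.089
G01 X57.092 Y204.703
M5
G0 X64.045 Y193.736
M3 S907
G01 X91.238 Y193.736 F1483
G01 X91.238 Y167.297
G01 X64.045 Y167.297
G01 X64.045 Y193.736
M5

viewBox `0 0 363.397 248.137` with mm width/height → 1 unit = 1 mm. Flip: y_m = 248.137 − y_svg.

**Shape 1** — `<path>` cubic bezier, stroke `#ff8800` → cut (S907, F1483). Control points (SVG): P0=(250.450,12.299), P1=(257.274,1.963), P2=(332.433,107.781), P3=(318.341,111.268); sampled at t=k/4. Machine vertices: (250.450,235.838) → (265.919,225.225) → (292.239,191.537) → (314.638,155.257) → (318.341,136.869). Open path.

**Shape 2** — `<path>` cubic bezier, stroke `#ff8800` → cut (S907, F1483). Control points (SVG): P0=(334.877,105.753), P1=(315.088,114.226), P2=(30.352,37.948), P3=(57.092,43.434); sampled at t=k/4. Machine vertices: (334.877,142.384) → (279.364,149.318) → (178.536,172.423) → (86.432,196.089) → (57.092,204.703). Open path.

**Shape 3** — `<path>` rectangle, stroke `#ff8800` → cut (S907, F1483). Machine vertices: (64.045,193.736) → (91.238,193.736) → (91.238,167.297) → (64.045,167.297) → (64.045,193.736). Closed: final G1 returns to the first vertex.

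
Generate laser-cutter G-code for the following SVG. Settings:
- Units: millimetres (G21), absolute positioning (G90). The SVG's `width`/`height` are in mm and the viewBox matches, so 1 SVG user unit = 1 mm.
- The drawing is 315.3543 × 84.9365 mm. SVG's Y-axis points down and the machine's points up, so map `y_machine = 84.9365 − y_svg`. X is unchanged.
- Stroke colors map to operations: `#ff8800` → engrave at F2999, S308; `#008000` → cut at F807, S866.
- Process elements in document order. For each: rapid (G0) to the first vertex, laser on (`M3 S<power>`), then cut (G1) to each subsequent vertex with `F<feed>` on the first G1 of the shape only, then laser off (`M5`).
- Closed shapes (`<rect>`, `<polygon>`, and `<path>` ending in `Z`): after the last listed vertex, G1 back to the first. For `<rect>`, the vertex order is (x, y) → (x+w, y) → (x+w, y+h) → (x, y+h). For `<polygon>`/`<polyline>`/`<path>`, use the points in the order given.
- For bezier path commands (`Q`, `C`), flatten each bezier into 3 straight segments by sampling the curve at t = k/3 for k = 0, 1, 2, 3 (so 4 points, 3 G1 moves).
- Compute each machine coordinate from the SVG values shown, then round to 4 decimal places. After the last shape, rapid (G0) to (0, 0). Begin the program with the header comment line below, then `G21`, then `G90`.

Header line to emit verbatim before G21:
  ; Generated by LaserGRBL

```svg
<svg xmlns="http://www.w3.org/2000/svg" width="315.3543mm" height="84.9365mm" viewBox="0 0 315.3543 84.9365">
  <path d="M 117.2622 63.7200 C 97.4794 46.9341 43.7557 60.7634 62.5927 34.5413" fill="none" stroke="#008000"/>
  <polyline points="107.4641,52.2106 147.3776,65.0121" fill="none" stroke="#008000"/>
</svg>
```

viewBox `0 0 315.3543 84.9365` with mm width/height → 1 unit = 1 mm. Flip: y_m = 84.9365 − y_svg.

**Shape 1** — `<path>` cubic bezier, stroke `#008000` → cut (S866, F807). Control points (SVG): P0=(117.2622,63.7200), P1=(97.4794,46.9341), P2=(43.7557,60.7634), P3=(62.5927,34.5413); sampled at t=k/3. Machine vertices: (117.2622,21.2165) → (90.1103,30.4146) → (63.9981,34.9063) → (62.5927,50.3952). Open path.

**Shape 2** — `<polyline>` line segment, stroke `#008000` → cut (S866, F807). Machine vertices: (107.4641,32.7259) → (147.3776,19.9244). Open path.

; Generated by LaserGRBL
G21
G90
G0 X117.2622 Y21.2165
M3 S866
G1 X90.1103 Y30.4146 F807
G1 X63.9981 Y34.9063
G1 X62.5927 Y50.3952
M5
G0 X107.4641 Y32.7259
M3 S866
G1 X147.3776 Y19.9244 F807
M5
G0 X0.0000 Y0.0000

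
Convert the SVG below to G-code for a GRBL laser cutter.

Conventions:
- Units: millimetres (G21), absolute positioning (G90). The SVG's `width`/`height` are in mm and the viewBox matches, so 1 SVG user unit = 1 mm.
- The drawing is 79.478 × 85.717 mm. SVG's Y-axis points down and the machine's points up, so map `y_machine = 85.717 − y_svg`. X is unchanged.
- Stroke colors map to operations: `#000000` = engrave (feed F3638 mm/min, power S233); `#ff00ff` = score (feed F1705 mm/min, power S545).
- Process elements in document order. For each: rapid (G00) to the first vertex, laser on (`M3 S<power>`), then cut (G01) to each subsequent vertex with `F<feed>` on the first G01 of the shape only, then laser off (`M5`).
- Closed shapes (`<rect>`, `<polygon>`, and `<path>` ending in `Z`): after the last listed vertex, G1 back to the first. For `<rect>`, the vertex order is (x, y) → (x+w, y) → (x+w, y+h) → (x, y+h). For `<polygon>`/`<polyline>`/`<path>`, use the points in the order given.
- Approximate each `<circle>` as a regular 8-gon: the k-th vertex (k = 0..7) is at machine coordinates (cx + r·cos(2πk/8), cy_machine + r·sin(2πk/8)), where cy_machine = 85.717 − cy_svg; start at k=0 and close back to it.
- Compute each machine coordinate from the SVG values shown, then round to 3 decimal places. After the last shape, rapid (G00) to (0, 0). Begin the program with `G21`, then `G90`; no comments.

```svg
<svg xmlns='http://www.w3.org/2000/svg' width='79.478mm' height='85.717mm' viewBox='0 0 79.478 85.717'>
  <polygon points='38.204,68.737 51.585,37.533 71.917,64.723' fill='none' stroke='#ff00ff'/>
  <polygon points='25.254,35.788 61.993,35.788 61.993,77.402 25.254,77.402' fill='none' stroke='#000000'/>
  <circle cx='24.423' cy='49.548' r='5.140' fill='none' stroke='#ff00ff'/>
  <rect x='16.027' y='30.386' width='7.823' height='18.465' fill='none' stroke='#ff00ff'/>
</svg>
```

G21
G90
G00 X38.204 Y16.980
M3 S545
G01 X51.585 Y48.184 F1705
G01 X71.917 Y20.994
G01 X38.204 Y16.980
M5
G00 X25.254 Y49.929
M3 S233
G01 X61.993 Y49.929 F3638
G01 X61.993 Y8.315
G01 X25.254 Y8.315
G01 X25.254 Y49.929
M5
G00 X29.563 Y36.169
M3 S545
G01 X28.058 Y39.804 F1705
G01 X24.423 Y41.309
G01 X20.788 Y39.804
G01 X19.283 Y36.169
G01 X20.788 Y32.534
G01 X24.423 Y31.029
G01 X28.058 Y32.534
G01 X29.563 Y36.169
M5
G00 X16.027 Y55.331
M3 S545
G01 X23.850 Y55.331 F1705
G01 X23.850 Y36.866
G01 X16.027 Y36.866
G01 X16.027 Y55.331
M5
G00 X0.000 Y0.000

Since the viewBox matches the mm dimensions, user units are millimetres directly. The only transform is the Y-flip y_m = 85.717 − y_svg.

Shape 1 is a regular polygon drawn with `<polygon>`. Its stroke #ff00ff means score at S545, F1705. After flipping Y the toolpath is (38.204,16.980) → (51.585,48.184) → (71.917,20.994) → (38.204,16.980), returning to the start.

Shape 2 is a rectangle drawn with `<polygon>`. Its stroke #000000 means engrave at S233, F3638. After flipping Y the toolpath is (25.254,49.929) → (61.993,49.929) → (61.993,8.315) → (25.254,8.315) → (25.254,49.929), returning to the start.

Shape 3 is a circle drawn with `<circle>`. Its stroke #ff00ff means score at S545, F1705. After flipping Y the toolpath is (29.563,36.169) → (28.058,39.804) → (24.423,41.309) → (20.788,39.804) → (19.283,36.169) → (20.788,32.534) → (24.423,31.029) → (28.058,32.534) → (29.563,36.169), returning to the start.

Shape 4 is a rectangle drawn with `<rect>`. Its stroke #ff00ff means score at S545, F1705. After flipping Y the toolpath is (16.027,55.331) → (23.850,55.331) → (23.850,36.866) → (16.027,36.866) → (16.027,55.331), returning to the start.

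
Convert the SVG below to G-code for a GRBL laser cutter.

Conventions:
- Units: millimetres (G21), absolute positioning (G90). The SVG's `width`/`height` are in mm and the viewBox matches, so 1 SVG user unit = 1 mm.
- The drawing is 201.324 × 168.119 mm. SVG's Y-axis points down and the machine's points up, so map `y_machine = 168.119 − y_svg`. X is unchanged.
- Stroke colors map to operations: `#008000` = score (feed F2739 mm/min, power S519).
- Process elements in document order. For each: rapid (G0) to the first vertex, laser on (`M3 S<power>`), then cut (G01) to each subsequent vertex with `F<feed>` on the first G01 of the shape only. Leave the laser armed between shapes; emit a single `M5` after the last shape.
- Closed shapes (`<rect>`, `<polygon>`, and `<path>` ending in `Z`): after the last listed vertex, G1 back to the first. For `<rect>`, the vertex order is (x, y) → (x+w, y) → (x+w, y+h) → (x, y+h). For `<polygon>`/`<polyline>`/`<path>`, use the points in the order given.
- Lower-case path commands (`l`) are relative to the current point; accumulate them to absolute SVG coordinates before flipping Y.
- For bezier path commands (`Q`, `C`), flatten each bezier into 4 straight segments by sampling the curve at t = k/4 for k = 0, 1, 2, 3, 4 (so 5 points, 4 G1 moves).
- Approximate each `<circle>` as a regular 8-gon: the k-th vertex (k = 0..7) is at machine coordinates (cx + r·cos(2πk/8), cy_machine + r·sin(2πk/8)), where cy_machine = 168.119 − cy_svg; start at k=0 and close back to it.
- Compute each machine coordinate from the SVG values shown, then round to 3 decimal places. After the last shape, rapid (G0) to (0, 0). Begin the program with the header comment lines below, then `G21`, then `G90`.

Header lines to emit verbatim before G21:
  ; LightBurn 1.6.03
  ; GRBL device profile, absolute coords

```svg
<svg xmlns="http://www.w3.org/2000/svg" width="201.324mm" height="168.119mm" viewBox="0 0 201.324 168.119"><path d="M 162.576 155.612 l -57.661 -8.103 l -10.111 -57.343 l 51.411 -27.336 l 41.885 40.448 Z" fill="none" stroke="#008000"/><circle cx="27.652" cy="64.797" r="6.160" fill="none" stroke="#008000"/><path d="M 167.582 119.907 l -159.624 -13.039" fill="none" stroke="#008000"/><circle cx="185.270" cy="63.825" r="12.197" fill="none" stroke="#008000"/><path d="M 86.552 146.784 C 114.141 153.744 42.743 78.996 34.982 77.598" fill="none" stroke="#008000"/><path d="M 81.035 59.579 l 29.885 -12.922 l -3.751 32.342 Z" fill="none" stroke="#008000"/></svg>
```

; LightBurn 1.6.03
; GRBL device profile, absolute coords
G21
G90
G0 X162.576 Y12.507
M3 S519
G01 X104.915 Y20.610 F2739
G01 X94.804 Y77.953
G01 X146.215 Y105.289
G01 X188.100 Y64.841
G01 X162.576 Y12.507
G0 X33.812 Y103.322
M3 S519
G01 X32.008 Y107.678 F2739
G01 X27.652 Y109.482
G01 X23.296 Y107.678
G01 X21.492 Y103.322
G01 X23.296 Y98.966
G01 X27.652 Y97.162
G01 X32.008 Y98.966
G01 X33.812 Y103.322
G0 X167.582 Y48.212
M3 S519
G01 X7.958 Y61.251 F2739
G0 X197.467 Y104.294
M3 S519
G01 X193.895 Y112.919 F2739
G01 X185.270 Y116.491
G01 X176.645 Y112.919
G01 X173.073 Y104.294
G01 X176.645 Y95.669
G01 X185.270 Y92.097
G01 X193.895 Y95.669
G01 X197.467 Y104.294
G0 X86.552 Y21.335
M3 S519
G01 X91.225 Y29.012 F2739
G01 X74.023 Y52.794
G01 X50.194 Y78.142
G01 X34.982 Y90.521
G0 X81.035 Y108.540
M3 S519
G01 X110.920 Y121.462 F2739
G01 X107.169 Y89.120
G01 X81.035 Y108.540
M5
G0 X0.000 Y0.000

Since the viewBox matches the mm dimensions, user units are millimetres directly. The only transform is the Y-flip y_m = 168.119 − y_svg.

Shape 1 is a regular polygon drawn with `<path>`. Its stroke #008000 means score at S519, F2739. After flipping Y the toolpath is (162.576,12.507) → (104.915,20.610) → (94.804,77.953) → (146.215,105.289) → (188.100,64.841) → (162.576,12.507), returning to the start.

Shape 2 is a circle drawn with `<circle>`. Its stroke #008000 means score at S519, F2739. After flipping Y the toolpath is (33.812,103.322) → (32.008,107.678) → (27.652,109.482) → (23.296,107.678) → (21.492,103.322) → (23.296,98.966) → (27.652,97.162) → (32.008,98.966) → (33.812,103.322), returning to the start.

Shape 3 is a line segment drawn with `<path>`. Its stroke #008000 means score at S519, F2739. After flipping Y the toolpath is (167.582,48.212) → (7.958,61.251).

Shape 4 is a circle drawn with `<circle>`. Its stroke #008000 means score at S519, F2739. After flipping Y the toolpath is (197.467,104.294) → (193.895,112.919) → (185.270,116.491) → (176.645,112.919) → (173.073,104.294) → (176.645,95.669) → (185.270,92.097) → (193.895,95.669) → (197.467,104.294), returning to the start.

Shape 5 is a cubic bezier drawn with `<path>`. Its stroke #008000 means score at S519, F2739. After flipping Y the toolpath is (86.552,21.335) → (91.225,29.012) → (74.023,52.794) → (50.194,78.142) → (34.982,90.521).

Shape 6 is a regular polygon drawn with `<path>`. Its stroke #008000 means score at S519, F2739. After flipping Y the toolpath is (81.035,108.540) → (110.920,121.462) → (107.169,89.120) → (81.035,108.540), returning to the start.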